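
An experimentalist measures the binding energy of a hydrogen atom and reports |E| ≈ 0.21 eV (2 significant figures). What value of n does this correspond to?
n = 8

The exact energy levels follow E_n = -13.6057 eV / n².

The measured value (-0.21 eV) is reported to only 2 significant figures, so we must test candidate n values and see which one matches to that precision.

Candidate energies:
  n = 6:  E = -13.6057/6² = -0.37794 eV
  n = 7:  E = -13.6057/7² = -0.27767 eV
  n = 8:  E = -13.6057/8² = -0.21259 eV  ← matches
  n = 9:  E = -13.6057/9² = -0.16797 eV
  n = 10:  E = -13.6057/10² = -0.13606 eV

Checking against the measurement of -0.21 eV (2 sig figs), only n = 8 agrees:
E_8 = -0.21259 eV, which rounds to -0.21 eV ✓

Therefore n = 8.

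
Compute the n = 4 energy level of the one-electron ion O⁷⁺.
-54.422800 eV

For hydrogen-like ions, the energy levels scale with Z²:
E_n = -13.6057 Z² / n² eV

For O⁷⁺ (Z = 8) at n = 4:
E_4 = -13.6057 × 8² / 4²
E_4 = -13.6057 × 64 / 16
E_4 = -870.7648 / 16
E_4 = -54.422800 eV

The energy is 64 times more negative than hydrogen at the same n due to the stronger nuclear charge.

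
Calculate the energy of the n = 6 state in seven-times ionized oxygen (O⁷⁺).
-24.187911 eV

For hydrogen-like ions, the energy levels scale with Z²:
E_n = -13.6057 Z² / n² eV

For O⁷⁺ (Z = 8) at n = 6:
E_6 = -13.6057 × 8² / 6²
E_6 = -13.6057 × 64 / 36
E_6 = -870.7648 / 36
E_6 = -24.187911 eV

The energy is 64 times more negative than hydrogen at the same n due to the stronger nuclear charge.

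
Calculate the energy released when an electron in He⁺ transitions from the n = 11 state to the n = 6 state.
1.06197 eV

The energy levels are E_n = -13.6057 Z² eV / n².

Energy at n = 11: E_11 = -13.6057 × 2² / 11² = -0.44977521 eV
Energy at n = 6: E_6 = -13.6057 × 2² / 6² = -1.51174444 eV

For emission (electron falling to lower state), the photon energy is:
E_photon = E_11 - E_6 = |-0.44977521 - (-1.51174444)|
E_photon = 1.06197 eV

This energy is carried away by the emitted photon.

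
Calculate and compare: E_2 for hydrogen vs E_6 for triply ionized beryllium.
Be³⁺ at n = 6 (E = -6.0470 eV)

Using E_n = -13.6057 Z² / n² eV:

H (Z = 1) at n = 2:
E = -13.6057 × 1² / 2² = -13.6057 × 1 / 4 = -3.4014250 eV

Be³⁺ (Z = 4) at n = 6:
E = -13.6057 × 4² / 6² = -13.6057 × 16 / 36 = -6.0469778 eV

Since -6.0469778 eV < -3.4014250 eV,
Be³⁺ at n = 6 is more tightly bound (requires more energy to ionize).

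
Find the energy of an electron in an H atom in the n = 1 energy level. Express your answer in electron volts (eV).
-13.61 eV

The energy levels of a hydrogen-like atom are given by:
E_n = -13.6057 eV / n²

For n = 1:
E_1 = -13.6057 eV / 1²
E_1 = -13.6057 eV / 1
E_1 = -13.61 eV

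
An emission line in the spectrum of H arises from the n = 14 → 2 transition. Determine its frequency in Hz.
8.0568e+14 Hz

First, find the transition energy:
E_14 = -13.6057 / 14² = -0.0694168 eV
E_2 = -13.6057 / 2² = -3.4014250 eV
|ΔE| = |E_2 - E_14| = 3.3320082 eV

Convert to Joules: E = 3.3320082 eV × (1.602177 × 10⁻¹⁹ J/eV) = 5.338467e-19 J

Using E = hf:
f = E/h = 5.338467e-19 J / (6.62607 × 10⁻³⁴ J·s)
f = 8.0568e+14 Hz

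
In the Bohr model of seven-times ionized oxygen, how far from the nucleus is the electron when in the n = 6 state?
0.2381 nm (or 2.3813 Å)

The Bohr radius formula is:
r_n = n² a₀ / Z

where a₀ = 0.0529177 nm is the Bohr radius.

For O⁷⁺ (Z = 8) at n = 6:
r_6 = 6² × 0.0529177 nm / 8
r_6 = 36 × 0.0529177 nm / 8
r_6 = 1.90504 nm / 8
r_6 = 0.2381 nm

The electron orbits at approximately 0.2381 nm from the nucleus.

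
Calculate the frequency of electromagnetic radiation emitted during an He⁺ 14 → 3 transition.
1.39501e+15 Hz

First, find the transition energy:
E_14 = -13.6057 × 2² / 14² = -0.27766735 eV
E_3 = -13.6057 × 2² / 3² = -6.04697778 eV
|ΔE| = |E_3 - E_14| = 5.76931043 eV

Convert to Joules: E = 5.76931043 eV × (1.602177 × 10⁻¹⁹ J/eV) = 9.2434565e-19 J

Using E = hf:
f = E/h = 9.2434565e-19 J / (6.62607 × 10⁻³⁴ J·s)
f = 1.39501e+15 Hz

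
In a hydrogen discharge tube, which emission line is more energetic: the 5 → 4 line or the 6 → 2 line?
6 → 2

Calculate the energy for each transition:

Transition 5 → 4:
ΔE₁ = |E_4 - E_5| = |-13.6057/4² - (-13.6057/5²)|
ΔE₁ = |-0.85035625000 - (-0.54422800000)| = 0.30612825 eV

Transition 6 → 2:
ΔE₂ = |E_2 - E_6| = |-13.6057/2² - (-13.6057/6²)|
ΔE₂ = |-3.40142500000 - (-0.37793611111)| = 3.02348889 eV

Since 3.02348889 eV > 0.30612825 eV, the transition 6 → 2 emits the more energetic photon.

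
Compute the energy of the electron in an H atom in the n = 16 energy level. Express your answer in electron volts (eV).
-0.05 eV

The energy levels of a hydrogen-like atom are given by:
E_n = -13.6057 eV / n²

For n = 16:
E_16 = -13.6057 eV / 16²
E_16 = -13.6057 eV / 256
E_16 = -0.05 eV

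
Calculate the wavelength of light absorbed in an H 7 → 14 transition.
5953.59886 nm

First, find the transition energy using E_n = -13.6057 / n² eV:
E_7 = -13.6057 / 7² = -0.27766734694 eV
E_14 = -13.6057 / 14² = -0.06941683673 eV

Photon energy: |ΔE| = |E_14 - E_7| = 0.20825051021 eV

Convert to wavelength using E = hc/λ with hc = 1239.84 eV·nm:
λ = hc/E = 1239.84 eV·nm / 0.20825051021 eV
λ = 5953.59886 nm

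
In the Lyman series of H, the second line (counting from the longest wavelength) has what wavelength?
102.517 nm

The lines of a series are numbered from the longest wavelength (smallest ΔE) outward; the second line is the transition from n = n_f + 2 to n_f.
The Lyman series has all transitions ending at n_f = 1.

For H, the second line (β-line) is the jump from n = 3 to n = 1:
E_3 = -13.6057 / 3² = -1.511744 eV
E_1 = -13.6057 / 1² = -13.605700 eV
ΔE = E_3 - E_1 = 12.093956 eV

λ = hc/E = 1239.84 eV·nm / 12.093956 eV
λ = 102.517 nm

This is the β-line of the Lyman series in H.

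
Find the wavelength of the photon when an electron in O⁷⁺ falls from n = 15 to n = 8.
127.351 nm

First, find the transition energy using E_n = -13.6057 Z² / n² eV:
E_15 = -13.6057 × 8² / 15² = -3.8700658 eV
E_8 = -13.6057 × 8² / 8² = -13.6057000 eV

Photon energy: |ΔE| = |E_8 - E_15| = 9.7356342 eV

Convert to wavelength using E = hc/λ with hc = 1239.84 eV·nm:
λ = hc/E = 1239.84 eV·nm / 9.7356342 eV
λ = 127.351 nm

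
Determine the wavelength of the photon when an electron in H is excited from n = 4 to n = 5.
4050.06725 nm

First, find the transition energy using E_n = -13.6057 / n² eV:
E_4 = -13.6057 / 4² = -0.85035625000 eV
E_5 = -13.6057 / 5² = -0.54422800000 eV

Photon energy: |ΔE| = |E_5 - E_4| = 0.30612825000 eV

Convert to wavelength using E = hc/λ with hc = 1239.84 eV·nm:
λ = hc/E = 1239.84 eV·nm / 0.30612825000 eV
λ = 4050.06725 nm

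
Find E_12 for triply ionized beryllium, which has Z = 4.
-1.51174 eV

For hydrogen-like ions, the energy levels scale with Z²:
E_n = -13.6057 Z² / n² eV

For Be³⁺ (Z = 4) at n = 12:
E_12 = -13.6057 × 4² / 12²
E_12 = -13.6057 × 16 / 144
E_12 = -217.6912 / 144
E_12 = -1.51174 eV

The energy is 16 times more negative than hydrogen at the same n due to the stronger nuclear charge.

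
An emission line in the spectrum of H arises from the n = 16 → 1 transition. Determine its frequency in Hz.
3.277e+15 Hz

First, find the transition energy:
E_16 = -13.6057 / 16² = -0.053147 eV
E_1 = -13.6057 / 1² = -13.605700 eV
|ΔE| = |E_1 - E_16| = 13.552553 eV

Convert to Joules: E = 13.552553 eV × (1.602177 × 10⁻¹⁹ J/eV) = 2.17136e-18 J

Using E = hf:
f = E/h = 2.17136e-18 J / (6.62607 × 10⁻³⁴ J·s)
f = 3.277e+15 Hz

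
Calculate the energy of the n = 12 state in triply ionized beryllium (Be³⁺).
-1.51174 eV

For hydrogen-like ions, the energy levels scale with Z²:
E_n = -13.6057 Z² / n² eV

For Be³⁺ (Z = 4) at n = 12:
E_12 = -13.6057 × 4² / 12²
E_12 = -13.6057 × 16 / 144
E_12 = -217.6912 / 144
E_12 = -1.51174 eV

The energy is 16 times more negative than hydrogen at the same n due to the stronger nuclear charge.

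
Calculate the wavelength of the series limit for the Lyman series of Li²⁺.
10.1252 nm

The series limit corresponds to the transition from n = ∞ to n = 1.
This is the highest energy (shortest wavelength) transition in the Lyman series.

E_∞ = 0 eV
E_1 = -13.6057 × 3² / 1² = -122.451300 eV

Energy at series limit:
ΔE = E_∞ - E_1 = 0 - (-122.451300) = 122.451300 eV
λ = hc/E = 1239.84 eV·nm / 122.451300 eV = 10.1252 nm

This energy equals the ionization energy from the n = 1 state of Li²⁺.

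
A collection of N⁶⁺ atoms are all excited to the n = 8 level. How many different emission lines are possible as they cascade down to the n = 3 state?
15

The electron can occupy levels n = 3, 4, ..., 8 during de-excitation — that is m = 8 - 3 + 1 = 6 distinct levels.

The number of distinct spectral lines equals the number of ways to choose 2 of these m levels (each pair gives one possible emission transition):

Number of lines = m(m-1)/2 = 6×5/2 = 15

These correspond to all possible transitions between the 6 levels:
8 → 7, 8 → 6, 8 → 5, 8 → 4, 8 → 3, 7 → 6, 7 → 5, 7 → 4...

Each transition produces a photon with a unique energy (and thus wavelength). This count does not depend on Z.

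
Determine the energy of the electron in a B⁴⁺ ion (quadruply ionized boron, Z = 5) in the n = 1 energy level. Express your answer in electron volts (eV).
-340.142500 eV

The energy levels of a hydrogen-like atom are given by:
E_n = -13.6057 Z² / n² eV  (with Z = 5 for B⁴⁺)

For n = 1:
E_1 = -13.6057 × 5² / 1²
E_1 = -13.6057 × 25 / 1
E_1 = -340.142500 eV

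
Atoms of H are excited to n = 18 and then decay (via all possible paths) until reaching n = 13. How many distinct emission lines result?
15

The electron can occupy levels n = 13, 14, ..., 18 during de-excitation — that is m = 18 - 13 + 1 = 6 distinct levels.

The number of distinct spectral lines equals the number of ways to choose 2 of these m levels (each pair gives one possible emission transition):

Number of lines = m(m-1)/2 = 6×5/2 = 15

These correspond to all possible transitions between the 6 levels:
18 → 17, 18 → 16, 18 → 15, 18 → 14, 18 → 13, 17 → 16, 17 → 15, 17 → 14...

Each transition produces a photon with a unique energy (and thus wavelength). This count does not depend on Z.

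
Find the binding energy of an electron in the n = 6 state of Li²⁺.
3.40143 eV

The ionization energy is the energy needed to remove the electron completely (n → ∞).

For a hydrogen-like ion with Z = 3, E_n = -13.6057 Z² / n² eV.

At n = 6: E_6 = -13.6057 × 3² / 6² = -3.40142500 eV
At n = ∞: E_∞ = 0 eV

Ionization energy = E_∞ - E_6 = 0 - (-3.40142500) = 3.40142500 eV
Ionization energy ≈ 3.40143 eV

This is also called the binding energy of the electron in state n = 6.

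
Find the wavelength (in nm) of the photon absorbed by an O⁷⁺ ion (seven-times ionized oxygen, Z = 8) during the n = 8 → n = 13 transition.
146.670293 nm

First, find the transition energy using E_n = -13.6057 Z² / n² eV:
E_8 = -13.6057 × 8² / 8² = -13.6057000000 eV
E_13 = -13.6057 × 8² / 13² = -5.1524544379 eV

Photon energy: |ΔE| = |E_13 - E_8| = 8.4532455621 eV

Convert to wavelength using E = hc/λ with hc = 1239.84 eV·nm:
λ = hc/E = 1239.84 eV·nm / 8.4532455621 eV
λ = 146.670293 nm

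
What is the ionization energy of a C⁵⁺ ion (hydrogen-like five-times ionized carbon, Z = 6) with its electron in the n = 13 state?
2.89826 eV

The ionization energy is the energy needed to remove the electron completely (n → ∞).

For a hydrogen-like ion with Z = 6, E_n = -13.6057 Z² / n² eV.

At n = 13: E_13 = -13.6057 × 6² / 13² = -2.89825562 eV
At n = ∞: E_∞ = 0 eV

Ionization energy = E_∞ - E_13 = 0 - (-2.89825562) = 2.89825562 eV
Ionization energy ≈ 2.89826 eV

This is also called the binding energy of the electron in state n = 13.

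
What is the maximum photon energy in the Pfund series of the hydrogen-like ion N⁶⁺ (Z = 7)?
26.667 eV

The series limit corresponds to the transition from n = ∞ to n = 5.
This is the highest energy (shortest wavelength) transition in the Pfund series.

E_∞ = 0 eV
E_5 = -13.6057 × 7² / 5² = -26.667 eV

Energy at series limit:
ΔE = E_∞ - E_5 = 0 - (-26.667) = 26.667 eV

This energy equals the ionization energy from the n = 5 state of N⁶⁺.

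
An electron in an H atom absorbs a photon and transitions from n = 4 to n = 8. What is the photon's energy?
0.638 eV

The energy levels of a hydrogen-like atom are E_n = -13.6057 eV / n².

Energy at n = 4: E_4 = -13.6057 / 4² = -0.850356 eV
Energy at n = 8: E_8 = -13.6057 / 8² = -0.212589 eV

The excitation energy is the difference:
ΔE = E_8 - E_4
ΔE = -0.212589 - (-0.850356)
ΔE = 0.638 eV

Since this is positive, energy must be absorbed (photon absorption).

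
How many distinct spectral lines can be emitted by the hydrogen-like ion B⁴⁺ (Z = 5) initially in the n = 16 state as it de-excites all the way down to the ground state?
120

The electron can occupy levels n = 1, 2, ..., 16 during de-excitation — that is m = 16 - 1 + 1 = 16 distinct levels.

The number of distinct spectral lines equals the number of ways to choose 2 of these m levels (each pair gives one possible emission transition):

Number of lines = m(m-1)/2 = 16×15/2 = 120

These correspond to all possible transitions between the 16 levels:
16 → 15, 16 → 14, 16 → 13, 16 → 12, 16 → 11, 16 → 10, 16 → 9, 16 → 8...

Each transition produces a photon with a unique energy (and thus wavelength). This count does not depend on Z.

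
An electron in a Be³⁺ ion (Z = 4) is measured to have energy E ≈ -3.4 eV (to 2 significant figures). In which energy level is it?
n = 8

The exact energy levels follow E_n = -13.6057 Z² / n² eV with Z = 4.

The measured value (-3.4 eV) is reported to only 2 significant figures, so we must test candidate n values and see which one matches to that precision.

Candidate energies:
  n = 6:  E = -13.6057 × 4² / 6² = -6.04698 eV
  n = 7:  E = -13.6057 × 4² / 7² = -4.44268 eV
  n = 8:  E = -13.6057 × 4² / 8² = -3.40143 eV  ← matches
  n = 9:  E = -13.6057 × 4² / 9² = -2.68755 eV
  n = 10:  E = -13.6057 × 4² / 10² = -2.17691 eV

Checking against the measurement of -3.4 eV (2 sig figs), only n = 8 agrees:
E_8 = -3.40143 eV, which rounds to -3.4 eV ✓

Therefore n = 8.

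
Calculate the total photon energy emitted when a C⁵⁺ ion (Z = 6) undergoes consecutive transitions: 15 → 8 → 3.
52.24589 eV

The energy levels of C⁵⁺ are E_n = -13.6057 × 6² / n² eV.

First transition (15 → 8):
ΔE₁ = |E_8 - E_15|
ΔE₁ = |-7.65320625000 - (-2.17691200000)| = 5.47629425 eV

Second transition (8 → 3):
ΔE₂ = |E_3 - E_8|
ΔE₂ = |-54.42280000000 - (-7.65320625000)| = 46.76959375 eV

Total energy released:
E_total = ΔE₁ + ΔE₂ = 5.47629425 + 46.76959375 = 52.24589 eV

Note: This equals the direct transition 15 → 3: 52.24589 eV ✓
Energy is conserved regardless of the path taken.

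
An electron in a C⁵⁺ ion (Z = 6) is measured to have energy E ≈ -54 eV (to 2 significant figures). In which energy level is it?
n = 3

The exact energy levels follow E_n = -13.6057 Z² / n² eV with Z = 6.

The measured value (-54 eV) is reported to only 2 significant figures, so we must test candidate n values and see which one matches to that precision.

Candidate energies:
  n = 1:  E = -13.6057 × 6² / 1² = -489.80520 eV
  n = 2:  E = -13.6057 × 6² / 2² = -122.45130 eV
  n = 3:  E = -13.6057 × 6² / 3² = -54.42280 eV  ← matches
  n = 4:  E = -13.6057 × 6² / 4² = -30.61283 eV
  n = 5:  E = -13.6057 × 6² / 5² = -19.59221 eV

Checking against the measurement of -54 eV (2 sig figs), only n = 3 agrees:
E_3 = -54.42280 eV, which rounds to -54 eV ✓

Therefore n = 3.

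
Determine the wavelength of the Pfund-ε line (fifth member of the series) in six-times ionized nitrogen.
61.9908 nm

The lines of a series are numbered from the longest wavelength (smallest ΔE) outward; the fifth line is the transition from n = n_f + 5 to n_f.
The Pfund series has all transitions ending at n_f = 5.

For N⁶⁺ (Z = 7), the fifth line (ε-line) is the jump from n = 10 to n = 5:
E_10 = -13.6057 × 7² / 10² = -6.666793 eV
E_5 = -13.6057 × 7² / 5² = -26.667172 eV
ΔE = E_10 - E_5 = 20.000379 eV

λ = hc/E = 1239.84 eV·nm / 20.000379 eV
λ = 61.9908 nm

This is the ε-line of the Pfund series in N⁶⁺.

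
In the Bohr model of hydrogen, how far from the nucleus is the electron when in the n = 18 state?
17.1453 nm (or 171.4533 Å)

The Bohr radius formula is:
r_n = n² a₀ / Z

where a₀ = 0.0529177 nm is the Bohr radius.

For H (Z = 1) at n = 18:
r_18 = 18² × 0.0529177 nm / 1
r_18 = 324 × 0.0529177 nm / 1
r_18 = 17.14533 nm / 1
r_18 = 17.1453 nm

The electron orbits at approximately 17.1453 nm from the nucleus.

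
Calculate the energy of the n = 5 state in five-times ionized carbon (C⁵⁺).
-19.5922 eV

For hydrogen-like ions, the energy levels scale with Z²:
E_n = -13.6057 Z² / n² eV

For C⁵⁺ (Z = 6) at n = 5:
E_5 = -13.6057 × 6² / 5²
E_5 = -13.6057 × 36 / 25
E_5 = -489.8052 / 25
E_5 = -19.5922 eV

The energy is 36 times more negative than hydrogen at the same n due to the stronger nuclear charge.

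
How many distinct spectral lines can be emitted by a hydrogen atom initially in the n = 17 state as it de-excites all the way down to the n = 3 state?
105

The electron can occupy levels n = 3, 4, ..., 17 during de-excitation — that is m = 17 - 3 + 1 = 15 distinct levels.

The number of distinct spectral lines equals the number of ways to choose 2 of these m levels (each pair gives one possible emission transition):

Number of lines = m(m-1)/2 = 15×14/2 = 105

These correspond to all possible transitions between the 15 levels:
17 → 16, 17 → 15, 17 → 14, 17 → 13, 17 → 12, 17 → 11, 17 → 10, 17 → 9...

Each transition produces a photon with a unique energy (and thus wavelength). This count does not depend on Z.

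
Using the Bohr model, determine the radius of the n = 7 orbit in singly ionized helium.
1.29648 nm (or 12.96484 Å)

The Bohr radius formula is:
r_n = n² a₀ / Z

where a₀ = 0.05291772 nm is the Bohr radius.

For He⁺ (Z = 2) at n = 7:
r_7 = 7² × 0.05291772 nm / 2
r_7 = 49 × 0.05291772 nm / 2
r_7 = 2.592968 nm / 2
r_7 = 1.29648 nm

The electron orbits at approximately 1.29648 nm from the nucleus.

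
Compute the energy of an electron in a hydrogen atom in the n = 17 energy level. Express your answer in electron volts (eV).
-0.05 eV

The energy levels of a hydrogen-like atom are given by:
E_n = -13.6057 eV / n²

For n = 17:
E_17 = -13.6057 eV / 17²
E_17 = -13.6057 eV / 289
E_17 = -0.05 eV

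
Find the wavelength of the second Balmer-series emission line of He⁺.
121.502018 nm

The lines of a series are numbered from the longest wavelength (smallest ΔE) outward; the second line is the transition from n = n_f + 2 to n_f.
The Balmer series has all transitions ending at n_f = 2.

For He⁺ (Z = 2), the second line (β-line) is the jump from n = 4 to n = 2:
E_4 = -13.6057 × 2² / 4² = -3.401425000 eV
E_2 = -13.6057 × 2² / 2² = -13.605700000 eV
ΔE = E_4 - E_2 = 10.204275000 eV

λ = hc/E = 1239.84 eV·nm / 10.204275000 eV
λ = 121.502018 nm

This is the β-line of the Balmer series in He⁺.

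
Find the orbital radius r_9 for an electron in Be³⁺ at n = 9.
1.071584 nm (or 10.715839 Å)

The Bohr radius formula is:
r_n = n² a₀ / Z

where a₀ = 0.052917721 nm is the Bohr radius.

For Be³⁺ (Z = 4) at n = 9:
r_9 = 9² × 0.052917721 nm / 4
r_9 = 81 × 0.052917721 nm / 4
r_9 = 4.2863354 nm / 4
r_9 = 1.071584 nm

The electron orbits at approximately 1.071584 nm from the nucleus.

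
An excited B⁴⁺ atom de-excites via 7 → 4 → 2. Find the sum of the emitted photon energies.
78.09394 eV

The energy levels of B⁴⁺ are E_n = -13.6057 × 5² / n² eV.

First transition (7 → 4):
ΔE₁ = |E_4 - E_7|
ΔE₁ = |-21.25890625000 - (-6.94168367347)| = 14.31722258 eV

Second transition (4 → 2):
ΔE₂ = |E_2 - E_4|
ΔE₂ = |-85.03562500000 - (-21.25890625000)| = 63.77671875 eV

Total energy released:
E_total = ΔE₁ + ΔE₂ = 14.31722258 + 63.77671875 = 78.09394 eV

Note: This equals the direct transition 7 → 2: 78.09394 eV ✓
Energy is conserved regardless of the path taken.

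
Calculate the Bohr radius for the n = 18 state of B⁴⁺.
3.429068 nm (or 34.290683 Å)

The Bohr radius formula is:
r_n = n² a₀ / Z

where a₀ = 0.052917721 nm is the Bohr radius.

For B⁴⁺ (Z = 5) at n = 18:
r_18 = 18² × 0.052917721 nm / 5
r_18 = 324 × 0.052917721 nm / 5
r_18 = 17.1453416 nm / 5
r_18 = 3.429068 nm

The electron orbits at approximately 3.429068 nm from the nucleus.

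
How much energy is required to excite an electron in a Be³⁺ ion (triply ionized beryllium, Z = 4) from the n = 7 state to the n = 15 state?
3.475161 eV

The energy levels of a hydrogen-like atom are E_n = -13.6057 Z² eV / n².

Energy at n = 7: E_7 = -13.6057 × 4² / 7² = -4.442677551 eV
Energy at n = 15: E_15 = -13.6057 × 4² / 15² = -0.967516444 eV

The excitation energy is the difference:
ΔE = E_15 - E_7
ΔE = -0.967516444 - (-4.442677551)
ΔE = 3.475161 eV

Since this is positive, energy must be absorbed (photon absorption).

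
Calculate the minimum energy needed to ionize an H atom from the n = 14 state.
0.0694 eV

The ionization energy is the energy needed to remove the electron completely (n → ∞).

For hydrogen, E_n = -13.6057 eV / n².

At n = 14: E_14 = -13.6057 / 14² = -0.0694168 eV
At n = ∞: E_∞ = 0 eV

Ionization energy = E_∞ - E_14 = 0 - (-0.0694168) = 0.0694168 eV
Ionization energy ≈ 0.0694 eV

This is also called the binding energy of the electron in state n = 14.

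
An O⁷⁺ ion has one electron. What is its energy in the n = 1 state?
-870.764800 eV

For hydrogen-like ions, the energy levels scale with Z²:
E_n = -13.6057 Z² / n² eV

For O⁷⁺ (Z = 8) at n = 1:
E_1 = -13.6057 × 8² / 1²
E_1 = -13.6057 × 64 / 1
E_1 = -870.7648 / 1
E_1 = -870.764800 eV

The energy is 64 times more negative than hydrogen at the same n due to the stronger nuclear charge.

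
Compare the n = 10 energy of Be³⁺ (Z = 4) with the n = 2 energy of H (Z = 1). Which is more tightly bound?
H at n = 2 (E = -3.40143 eV)

Using E_n = -13.6057 Z² / n² eV:

Be³⁺ (Z = 4) at n = 10:
E = -13.6057 × 4² / 10² = -13.6057 × 16 / 100 = -2.17691200 eV

H (Z = 1) at n = 2:
E = -13.6057 × 1² / 2² = -13.6057 × 1 / 4 = -3.40142500 eV

Since -3.40142500 eV < -2.17691200 eV,
H at n = 2 is more tightly bound (requires more energy to ionize).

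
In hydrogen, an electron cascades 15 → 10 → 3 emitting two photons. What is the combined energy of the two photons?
1.4513 eV

The energy levels of hydrogen are E_n = -13.6057 / n² eV.

First transition (15 → 10):
ΔE₁ = |E_10 - E_15|
ΔE₁ = |-0.1360570000 - (-0.0604697778)| = 0.0755872 eV

Second transition (10 → 3):
ΔE₂ = |E_3 - E_10|
ΔE₂ = |-1.5117444444 - (-0.1360570000)| = 1.3756874 eV

Total energy released:
E_total = ΔE₁ + ΔE₂ = 0.0755872 + 1.3756874 = 1.4513 eV

Note: This equals the direct transition 15 → 3: 1.4513 eV ✓
Energy is conserved regardless of the path taken.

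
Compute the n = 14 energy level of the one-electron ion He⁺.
-0.278 eV

For hydrogen-like ions, the energy levels scale with Z²:
E_n = -13.6057 Z² / n² eV

For He⁺ (Z = 2) at n = 14:
E_14 = -13.6057 × 2² / 14²
E_14 = -13.6057 × 4 / 196
E_14 = -54.4228 / 196
E_14 = -0.278 eV

The energy is 4 times more negative than hydrogen at the same n due to the stronger nuclear charge.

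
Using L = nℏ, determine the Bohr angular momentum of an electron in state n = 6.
6.327e-34 J·s (or 6ℏ)

In the Bohr model, angular momentum is quantized:
L = nℏ

where ℏ = h/(2π) = 1.05457e-34 J·s

For n = 6:
L = 6 × 1.05457e-34 J·s
L = 6.327e-34 J·s

This can also be written as L = 6ℏ.
The angular momentum is an integer multiple of the reduced Planck constant.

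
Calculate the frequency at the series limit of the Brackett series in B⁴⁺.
5.1404e+15 Hz

The series limit corresponds to the transition from n = ∞ to n = 4.
This is the highest energy (shortest wavelength) transition in the Brackett series.

E_∞ = 0 eV
E_4 = -13.6057 × 5² / 4² = -21.258906 eV

Energy at series limit:
ΔE = E_∞ - E_4 = 0 - (-21.258906) = 21.258906 eV
E = 21.258906 eV × (1.602177 × 10⁻¹⁹ J/eV) = 3.406053e-18 J
f = E/h = 3.406053e-18 J / (6.62607 × 10⁻³⁴ J·s) = 5.1404e+15 Hz

This energy equals the ionization energy from the n = 4 state of B⁴⁺.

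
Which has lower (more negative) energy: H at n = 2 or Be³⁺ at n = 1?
Be³⁺ at n = 1 (E = -217.6912 eV)

Using E_n = -13.6057 Z² / n² eV:

H (Z = 1) at n = 2:
E = -13.6057 × 1² / 2² = -13.6057 × 1 / 4 = -3.4014250 eV

Be³⁺ (Z = 4) at n = 1:
E = -13.6057 × 4² / 1² = -13.6057 × 16 / 1 = -217.6912000 eV

Since -217.6912000 eV < -3.4014250 eV,
Be³⁺ at n = 1 is more tightly bound (requires more energy to ionize).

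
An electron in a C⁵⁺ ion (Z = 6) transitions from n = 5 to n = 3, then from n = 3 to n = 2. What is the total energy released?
102.859092 eV

The energy levels of C⁵⁺ are E_n = -13.6057 × 6² / n² eV.

First transition (5 → 3):
ΔE₁ = |E_3 - E_5|
ΔE₁ = |-54.422800000000 - (-19.592208000000)| = 34.830592000 eV

Second transition (3 → 2):
ΔE₂ = |E_2 - E_3|
ΔE₂ = |-122.451300000000 - (-54.422800000000)| = 68.028500000 eV

Total energy released:
E_total = ΔE₁ + ΔE₂ = 34.830592000 + 68.028500000 = 102.859092 eV

Note: This equals the direct transition 5 → 2: 102.859092 eV ✓
Energy is conserved regardless of the path taken.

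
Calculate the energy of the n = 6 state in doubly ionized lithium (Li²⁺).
-3.40 eV

For hydrogen-like ions, the energy levels scale with Z²:
E_n = -13.6057 Z² / n² eV

For Li²⁺ (Z = 3) at n = 6:
E_6 = -13.6057 × 3² / 6²
E_6 = -13.6057 × 9 / 36
E_6 = -122.4513 / 36
E_6 = -3.40 eV

The energy is 9 times more negative than hydrogen at the same n due to the stronger nuclear charge.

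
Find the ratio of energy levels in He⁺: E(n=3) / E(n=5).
2.7778

Using E_n = -13.6057 Z² / n² eV with Z = 2:

E_3 = -13.6057 × 2² / 3² = -54.4228 / 9 = -6.0469777778 eV
E_5 = -13.6057 × 2² / 5² = -54.4228 / 25 = -2.1769120000 eV

The ratio is:
E_3/E_5 = (-6.0469777778) / (-2.1769120000)
E_3/E_5 = (-54.4228/9) / (-54.4228/25)
E_3/E_5 = 25/9
E_3/E_5 = 2.7778
(Note: the Z² factors cancel in the ratio.)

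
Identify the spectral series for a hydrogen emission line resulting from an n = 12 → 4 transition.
Brackett series

The spectral series in hydrogen are named based on the final (lower) energy level:
- Lyman series: n_final = 1 (ultraviolet)
- Balmer series: n_final = 2 (visible/near-UV)
- Paschen series: n_final = 3 (infrared)
- Brackett series: n_final = 4 (infrared)
- Pfund series: n_final = 5 (far infrared)

Since this transition ends at n = 4, it belongs to the Brackett series.

For reference, this 12 → 4 line has photon energy
ΔE = 13.6057 eV × (1/4² - 1/12²) = 0.755872222 eV,
corresponding to wavelength λ = hc/ΔE = 1239.84 eV·nm / 0.755872222 eV = 1640.277 nm in the infrared region.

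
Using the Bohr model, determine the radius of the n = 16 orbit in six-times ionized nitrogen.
1.9353 nm (or 19.3528 Å)

The Bohr radius formula is:
r_n = n² a₀ / Z

where a₀ = 0.0529177 nm is the Bohr radius.

For N⁶⁺ (Z = 7) at n = 16:
r_16 = 16² × 0.0529177 nm / 7
r_16 = 256 × 0.0529177 nm / 7
r_16 = 13.54693 nm / 7
r_16 = 1.9353 nm

The electron orbits at approximately 1.9353 nm from the nucleus.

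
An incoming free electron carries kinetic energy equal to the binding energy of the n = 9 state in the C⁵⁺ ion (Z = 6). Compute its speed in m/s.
1.46e+06 m/s (or 0.486% of c)

The binding energy at n = 9 for C⁵⁺ is:
E_9 = -13.6057 × 6²/9² = -6.04698 eV
|E_9| = 6.04698 eV

Convert to Joules:
KE = 6.04698 eV × (1.602177 × 10⁻¹⁹ J/eV) = 9.6883e-19 J

Using KE = ½mv²:
v = √(2·KE/m_e)
v = √(2 × 9.6883e-19 J / 9.10938 × 10⁻³¹ kg)
v = 1.46e+06 m/s

This is approximately 0.486% the speed of light.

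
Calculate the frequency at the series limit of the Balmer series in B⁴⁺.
2.056e+16 Hz

The series limit corresponds to the transition from n = ∞ to n = 2.
This is the highest energy (shortest wavelength) transition in the Balmer series.

E_∞ = 0 eV
E_2 = -13.6057 × 5² / 2² = -85.03562500 eV

Energy at series limit:
ΔE = E_∞ - E_2 = 0 - (-85.03562500) = 85.03562500 eV
E = 85.03562500 eV × (1.602177 × 10⁻¹⁹ J/eV) = 1.36242e-17 J
f = E/h = 1.36242e-17 J / (6.62607 × 10⁻³⁴ J·s) = 2.056e+16 Hz

This energy equals the ionization energy from the n = 2 state of B⁴⁺.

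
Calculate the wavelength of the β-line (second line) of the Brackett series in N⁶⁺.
53.5601 nm

The lines of a series are numbered from the longest wavelength (smallest ΔE) outward; the second line is the transition from n = n_f + 2 to n_f.
The Brackett series has all transitions ending at n_f = 4.

For N⁶⁺ (Z = 7), the second line (β-line) is the jump from n = 6 to n = 4:
E_6 = -13.6057 × 7² / 6² = -18.518869 eV
E_4 = -13.6057 × 7² / 4² = -41.667456 eV
ΔE = E_6 - E_4 = 23.148587 eV

λ = hc/E = 1239.84 eV·nm / 23.148587 eV
λ = 53.5601 nm

This is the β-line of the Brackett series in N⁶⁺.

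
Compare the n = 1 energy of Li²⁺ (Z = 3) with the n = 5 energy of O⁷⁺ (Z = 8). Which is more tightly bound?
Li²⁺ at n = 1 (E = -122.45130 eV)

Using E_n = -13.6057 Z² / n² eV:

Li²⁺ (Z = 3) at n = 1:
E = -13.6057 × 3² / 1² = -13.6057 × 9 / 1 = -122.45130000 eV

O⁷⁺ (Z = 8) at n = 5:
E = -13.6057 × 8² / 5² = -13.6057 × 64 / 25 = -34.83059200 eV

Since -122.45130000 eV < -34.83059200 eV,
Li²⁺ at n = 1 is more tightly bound (requires more energy to ionize).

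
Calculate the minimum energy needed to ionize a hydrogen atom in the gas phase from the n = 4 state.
0.850356 eV

The ionization energy is the energy needed to remove the electron completely (n → ∞).

For hydrogen, E_n = -13.6057 eV / n².

At n = 4: E_4 = -13.6057 / 4² = -0.850356250 eV
At n = ∞: E_∞ = 0 eV

Ionization energy = E_∞ - E_4 = 0 - (-0.850356250) = 0.850356250 eV
Ionization energy ≈ 0.850356 eV

This is also called the binding energy of the electron in state n = 4.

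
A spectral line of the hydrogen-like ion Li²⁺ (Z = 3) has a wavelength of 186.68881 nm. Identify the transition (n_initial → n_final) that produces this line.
n = 11 → n = 4

First, find the photon energy from the wavelength (hc = 1239.84 eV·nm):
E = hc/λ = 1239.84 eV·nm / 186.68881 nm = 6.6412122 eV

The energy levels of Li²⁺ satisfy E_n = -13.6057 × 3² / n² eV, so an emission n_i → n_f releases
ΔE = 13.6057 × 3² × (1/n_f² − 1/n_i²) eV.

Setting ΔE equal to the photon energy:
1/n_f² − 1/n_i² = 6.6412122 / (13.6057 × 3²) = 0.054235539

Since 1/n_i² must be positive, we need 1/n_f² > 0.054235539, i.e. n_f ≤ 4. For each allowed n_f, solve n_i = (1/n_f² − 0.054235539)^(−1/2) and check whether it is a whole number:
  n_f = 1: 1/n_i² = 1.000000000 − 0.054235539 = 0.945764461 → n_i = 1.028  (not an integer) ✗
  n_f = 2: 1/n_i² = 0.250000000 − 0.054235539 = 0.195764461 → n_i = 2.260  (not an integer) ✗
  n_f = 3: 1/n_i² = 0.111111111 − 0.054235539 = 0.056875572 → n_i = 4.193  (not an integer) ✗
  n_f = 4: 1/n_i² = 0.062500000 − 0.054235539 = 0.008264461 → n_i = 11.000  → integer, n_i = 11 ✓

Only n_f = 4 gives an integer upper level, n_i = 11.

The transition is from n = 11 to n = 4 (emission).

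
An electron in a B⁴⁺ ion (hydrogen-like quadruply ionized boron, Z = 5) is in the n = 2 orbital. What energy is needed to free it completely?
85.0356 eV

The ionization energy is the energy needed to remove the electron completely (n → ∞).

For a hydrogen-like ion with Z = 5, E_n = -13.6057 Z² / n² eV.

At n = 2: E_2 = -13.6057 × 5² / 2² = -85.0356250 eV
At n = ∞: E_∞ = 0 eV

Ionization energy = E_∞ - E_2 = 0 - (-85.0356250) = 85.0356250 eV
Ionization energy ≈ 85.0356 eV

This is also called the binding energy of the electron in state n = 2.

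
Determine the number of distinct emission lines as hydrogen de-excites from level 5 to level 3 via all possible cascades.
3

The electron can occupy levels n = 3, 4, ..., 5 during de-excitation — that is m = 5 - 3 + 1 = 3 distinct levels.

The number of distinct spectral lines equals the number of ways to choose 2 of these m levels (each pair gives one possible emission transition):

Number of lines = m(m-1)/2 = 3×2/2 = 3

These correspond to all possible transitions between the 3 levels:
5 → 4, 5 → 3, 4 → 3

Each transition produces a photon with a unique energy (and thus wavelength). This count does not depend on Z.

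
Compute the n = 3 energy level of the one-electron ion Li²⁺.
-13.61 eV

For hydrogen-like ions, the energy levels scale with Z²:
E_n = -13.6057 Z² / n² eV

For Li²⁺ (Z = 3) at n = 3:
E_3 = -13.6057 × 3² / 3²
E_3 = -13.6057 × 9 / 9
E_3 = -122.4513 / 9
E_3 = -13.61 eV

The energy is 9 times more negative than hydrogen at the same n due to the stronger nuclear charge.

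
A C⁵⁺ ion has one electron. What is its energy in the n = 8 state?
-7.65321 eV

For hydrogen-like ions, the energy levels scale with Z²:
E_n = -13.6057 Z² / n² eV

For C⁵⁺ (Z = 6) at n = 8:
E_8 = -13.6057 × 6² / 8²
E_8 = -13.6057 × 36 / 64
E_8 = -489.8052 / 64
E_8 = -7.65321 eV

The energy is 36 times more negative than hydrogen at the same n due to the stronger nuclear charge.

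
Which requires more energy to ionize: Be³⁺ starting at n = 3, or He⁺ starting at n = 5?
Be³⁺ at n = 3 (E = -24.18791 eV)

Using E_n = -13.6057 Z² / n² eV:

Be³⁺ (Z = 4) at n = 3:
E = -13.6057 × 4² / 3² = -13.6057 × 16 / 9 = -24.18791111 eV

He⁺ (Z = 2) at n = 5:
E = -13.6057 × 2² / 5² = -13.6057 × 4 / 25 = -2.17691200 eV

Since -24.18791111 eV < -2.17691200 eV,
Be³⁺ at n = 3 is more tightly bound (requires more energy to ionize).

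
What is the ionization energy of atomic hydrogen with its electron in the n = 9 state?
0.16797 eV

The ionization energy is the energy needed to remove the electron completely (n → ∞).

For hydrogen, E_n = -13.6057 eV / n².

At n = 9: E_9 = -13.6057 / 9² = -0.16797160 eV
At n = ∞: E_∞ = 0 eV

Ionization energy = E_∞ - E_9 = 0 - (-0.16797160) = 0.16797160 eV
Ionization energy ≈ 0.16797 eV

This is also called the binding energy of the electron in state n = 9.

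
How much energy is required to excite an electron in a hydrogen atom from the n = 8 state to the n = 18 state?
0.17060 eV

The energy levels of a hydrogen-like atom are E_n = -13.6057 eV / n².

Energy at n = 8: E_8 = -13.6057 / 8² = -0.21258906 eV
Energy at n = 18: E_18 = -13.6057 / 18² = -0.04199290 eV

The excitation energy is the difference:
ΔE = E_18 - E_8
ΔE = -0.04199290 - (-0.21258906)
ΔE = 0.17060 eV

Since this is positive, energy must be absorbed (photon absorption).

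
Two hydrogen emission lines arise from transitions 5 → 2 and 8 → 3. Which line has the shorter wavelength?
5 → 2

Calculate the energy for each transition:

Transition 5 → 2:
ΔE₁ = |E_2 - E_5| = |-13.6057/2² - (-13.6057/5²)|
ΔE₁ = |-3.40142500000 - (-0.54422800000)| = 2.85719700 eV

Transition 8 → 3:
ΔE₂ = |E_3 - E_8| = |-13.6057/3² - (-13.6057/8²)|
ΔE₂ = |-1.51174444444 - (-0.21258906250)| = 1.29915538 eV

Since 2.85719700 eV > 1.29915538 eV, the transition 5 → 2 emits the more energetic photon.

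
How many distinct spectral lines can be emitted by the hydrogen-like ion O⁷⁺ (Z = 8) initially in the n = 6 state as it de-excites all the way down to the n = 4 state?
3

The electron can occupy levels n = 4, 5, ..., 6 during de-excitation — that is m = 6 - 4 + 1 = 3 distinct levels.

The number of distinct spectral lines equals the number of ways to choose 2 of these m levels (each pair gives one possible emission transition):

Number of lines = m(m-1)/2 = 3×2/2 = 3

These correspond to all possible transitions between the 3 levels:
6 → 5, 6 → 4, 5 → 4

Each transition produces a photon with a unique energy (and thus wavelength). This count does not depend on Z.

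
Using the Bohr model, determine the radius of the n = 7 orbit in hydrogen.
2.592968 nm (or 25.929683 Å)

The Bohr radius formula is:
r_n = n² a₀ / Z

where a₀ = 0.052917721 nm is the Bohr radius.

For H (Z = 1) at n = 7:
r_7 = 7² × 0.052917721 nm / 1
r_7 = 49 × 0.052917721 nm / 1
r_7 = 2.5929683 nm / 1
r_7 = 2.592968 nm

The electron orbits at approximately 2.592968 nm from the nucleus.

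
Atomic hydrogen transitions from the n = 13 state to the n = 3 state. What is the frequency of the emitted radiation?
3.4607e+14 Hz

First, find the transition energy:
E_13 = -13.6057 / 13² = -0.0805071 eV
E_3 = -13.6057 / 3² = -1.5117444 eV
|ΔE| = |E_3 - E_13| = 1.4312373 eV

Convert to Joules: E = 1.4312373 eV × (1.602177 × 10⁻¹⁹ J/eV) = 2.293095e-19 J

Using E = hf:
f = E/h = 2.293095e-19 J / (6.62607 × 10⁻³⁴ J·s)
f = 3.4607e+14 Hz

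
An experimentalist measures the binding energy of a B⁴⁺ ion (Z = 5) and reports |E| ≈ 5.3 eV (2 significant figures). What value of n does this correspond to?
n = 8

The exact energy levels follow E_n = -13.6057 Z² / n² eV with Z = 5.

The measured value (-5.3 eV) is reported to only 2 significant figures, so we must test candidate n values and see which one matches to that precision.

Candidate energies:
  n = 6:  E = -13.6057 × 5² / 6² = -9.44840 eV
  n = 7:  E = -13.6057 × 5² / 7² = -6.94168 eV
  n = 8:  E = -13.6057 × 5² / 8² = -5.31473 eV  ← matches
  n = 9:  E = -13.6057 × 5² / 9² = -4.19929 eV
  n = 10:  E = -13.6057 × 5² / 10² = -3.40143 eV

Checking against the measurement of -5.3 eV (2 sig figs), only n = 8 agrees:
E_8 = -5.31473 eV, which rounds to -5.3 eV ✓

Therefore n = 8.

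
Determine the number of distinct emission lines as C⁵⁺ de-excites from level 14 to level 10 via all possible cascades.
10

The electron can occupy levels n = 10, 11, ..., 14 during de-excitation — that is m = 14 - 10 + 1 = 5 distinct levels.

The number of distinct spectral lines equals the number of ways to choose 2 of these m levels (each pair gives one possible emission transition):

Number of lines = m(m-1)/2 = 5×4/2 = 10

These correspond to all possible transitions between the 5 levels:
14 → 13, 14 → 12, 14 → 11, 14 → 10, 13 → 12, 13 → 11, 13 → 10, 12 → 11...

Each transition produces a photon with a unique energy (and thus wavelength). This count does not depend on Z.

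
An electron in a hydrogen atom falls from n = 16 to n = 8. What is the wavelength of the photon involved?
7776.12912 nm

First, find the transition energy using E_n = -13.6057 / n² eV:
E_16 = -13.6057 / 16² = -0.05314726563 eV
E_8 = -13.6057 / 8² = -0.21258906250 eV

Photon energy: |ΔE| = |E_8 - E_16| = 0.15944179687 eV

Convert to wavelength using E = hc/λ with hc = 1239.84 eV·nm:
λ = hc/E = 1239.84 eV·nm / 0.15944179687 eV
λ = 7776.12912 nm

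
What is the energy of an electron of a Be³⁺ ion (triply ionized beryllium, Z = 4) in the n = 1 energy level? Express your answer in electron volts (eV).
-217.691200 eV

The energy levels of a hydrogen-like atom are given by:
E_n = -13.6057 Z² / n² eV  (with Z = 4 for Be³⁺)

For n = 1:
E_1 = -13.6057 × 4² / 1²
E_1 = -13.6057 × 16 / 1
E_1 = -217.691200 eV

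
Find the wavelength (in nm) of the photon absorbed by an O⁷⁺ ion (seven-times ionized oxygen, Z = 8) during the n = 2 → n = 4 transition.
7.59 nm

First, find the transition energy using E_n = -13.6057 Z² / n² eV:
E_2 = -13.6057 × 8² / 2² = -217.6912 eV
E_4 = -13.6057 × 8² / 4² = -54.4228 eV

Photon energy: |ΔE| = |E_4 - E_2| = 163.2684 eV

Convert to wavelength using E = hc/λ with hc = 1239.84 eV·nm:
λ = hc/E = 1239.84 eV·nm / 163.2684 eV
λ = 7.59 nm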